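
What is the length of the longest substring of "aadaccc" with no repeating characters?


Input: "aadaccc"
Sliding window (track last position of each char):
  Position 0 ('a'): window [0,0] length 1 -- new best
  Position 1 ('a'): repeat (last at 0), move window start to 1
  Position 1 ('a'): window [1,1] length 1
  Position 2 ('d'): window [1,2] length 2 -- new best
  Position 3 ('a'): repeat (last at 1), move window start to 2
  Position 3 ('a'): window [2,3] length 2
  Position 4 ('c'): window [2,4] length 3 -- new best
  Position 5 ('c'): repeat (last at 4), move window start to 5
  Position 5 ('c'): window [5,5] length 1
  Position 6 ('c'): repeat (last at 5), move window start to 6
  Position 6 ('c'): window [6,6] length 1
Longest substring with no repeats: "dac" with length 3

3


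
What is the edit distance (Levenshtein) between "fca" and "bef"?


Computing edit distance: "fca" -> "bef"
DP table:
           b    e    f
      0    1    2    3
  f   1    1    2    2
  c   2    2    2    3
  a   3    3    3    3
Edit distance = dp[3][3] = 3

3


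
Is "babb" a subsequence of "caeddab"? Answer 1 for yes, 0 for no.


Check if "babb" is a subsequence of "caeddab"
Greedy scan:
  Position 0 ('c'): no match needed
  Position 1 ('a'): no match needed
  Position 2 ('e'): no match needed
  Position 3 ('d'): no match needed
  Position 4 ('d'): no match needed
  Position 5 ('a'): no match needed
  Position 6 ('b'): matches sub[0] = 'b'
Only matched 1/4 characters => not a subsequence

0


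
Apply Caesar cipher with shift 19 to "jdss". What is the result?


Caesar cipher: shift "jdss" by 19
  'j' (pos 9) + 19 = pos 2 = 'c'
  'd' (pos 3) + 19 = pos 22 = 'w'
  's' (pos 18) + 19 = pos 11 = 'l'
  's' (pos 18) + 19 = pos 11 = 'l'
Result: cwll

cwll


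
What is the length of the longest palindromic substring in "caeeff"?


Input: "caeeff"
Checking substrings for palindromes:
  [2:4] "ee" (len 2) => palindrome
  [4:6] "ff" (len 2) => palindrome
Longest palindromic substring: "ee" with length 2

2


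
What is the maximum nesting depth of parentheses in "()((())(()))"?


Input: "()((())(()))"
Tracking depth:
  Position 0 '(': depth becomes 1
  Position 1 ')': depth becomes 0
  Position 2 '(': depth becomes 1
  Position 3 '(': depth becomes 2
  Position 4 '(': depth becomes 3
  Position 5 ')': depth becomes 2
  Position 6 ')': depth becomes 1
  Position 7 '(': depth becomes 2
  Position 8 '(': depth becomes 3
  Position 9 ')': depth becomes 2
  Position 10 ')': depth becomes 1
  Position 11 ')': depth becomes 0
Maximum depth reached: 3

3


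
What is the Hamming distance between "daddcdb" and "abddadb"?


Comparing "daddcdb" and "abddadb" position by position:
  Position 0: 'd' vs 'a' => differ
  Position 1: 'a' vs 'b' => differ
  Position 2: 'd' vs 'd' => same
  Position 3: 'd' vs 'd' => same
  Position 4: 'c' vs 'a' => differ
  Position 5: 'd' vs 'd' => same
  Position 6: 'b' vs 'b' => same
Total differences (Hamming distance): 3

3


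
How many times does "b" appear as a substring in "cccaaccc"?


Searching for "b" in "cccaaccc"
Scanning each position:
  Position 0: "c" => no
  Position 1: "c" => no
  Position 2: "c" => no
  Position 3: "a" => no
  Position 4: "a" => no
  Position 5: "c" => no
  Position 6: "c" => no
  Position 7: "c" => no
Total occurrences: 0

0


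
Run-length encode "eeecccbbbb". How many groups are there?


Input: eeecccbbbb
Scanning for consecutive runs:
  Group 1: 'e' x 3 (positions 0-2)
  Group 2: 'c' x 3 (positions 3-5)
  Group 3: 'b' x 4 (positions 6-9)
Total groups: 3

3


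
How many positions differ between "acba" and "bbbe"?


Comparing "acba" and "bbbe" position by position:
  Position 0: 'a' vs 'b' => DIFFER
  Position 1: 'c' vs 'b' => DIFFER
  Position 2: 'b' vs 'b' => same
  Position 3: 'a' vs 'e' => DIFFER
Positions that differ: 3

3


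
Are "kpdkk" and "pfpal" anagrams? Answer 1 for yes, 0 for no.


Strings: "kpdkk", "pfpal"
Sorted first:  dkkkp
Sorted second: aflpp
Differ at position 0: 'd' vs 'a' => not anagrams

0


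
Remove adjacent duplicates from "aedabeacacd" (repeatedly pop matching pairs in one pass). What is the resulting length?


Input: aedabeacacd
Stack-based adjacent duplicate removal:
  Read 'a': push. Stack: a
  Read 'e': push. Stack: ae
  Read 'd': push. Stack: aed
  Read 'a': push. Stack: aeda
  Read 'b': push. Stack: aedab
  Read 'e': push. Stack: aedabe
  Read 'a': push. Stack: aedabea
  Read 'c': push. Stack: aedabeac
  Read 'a': push. Stack: aedabeaca
  Read 'c': push. Stack: aedabeacac
  Read 'd': push. Stack: aedabeacacd
Final stack: "aedabeacacd" (length 11)

11


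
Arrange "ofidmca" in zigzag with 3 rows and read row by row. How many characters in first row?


Zigzag "ofidmca" into 3 rows:
Placing characters:
  'o' => row 0
  'f' => row 1
  'i' => row 2
  'd' => row 1
  'm' => row 0
  'c' => row 1
  'a' => row 2
Rows:
  Row 0: "om"
  Row 1: "fdc"
  Row 2: "ia"
First row length: 2

2


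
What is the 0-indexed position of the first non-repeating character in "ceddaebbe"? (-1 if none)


Input: ceddaebbe
Character frequencies:
  'a': 1
  'b': 2
  'c': 1
  'd': 2
  'e': 3
Scanning left to right for freq == 1:
  Position 0 ('c'): unique! => answer = 0

0


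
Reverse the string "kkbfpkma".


Input: kkbfpkma
Reading characters right to left:
  Position 7: 'a'
  Position 6: 'm'
  Position 5: 'k'
  Position 4: 'p'
  Position 3: 'f'
  Position 2: 'b'
  Position 1: 'k'
  Position 0: 'k'
Reversed: amkpfbkk

amkpfbkk


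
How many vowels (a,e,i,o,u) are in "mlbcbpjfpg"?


Input: mlbcbpjfpg
Checking each character:
  'm' at position 0: consonant
  'l' at position 1: consonant
  'b' at position 2: consonant
  'c' at position 3: consonant
  'b' at position 4: consonant
  'p' at position 5: consonant
  'j' at position 6: consonant
  'f' at position 7: consonant
  'p' at position 8: consonant
  'g' at position 9: consonant
Total vowels: 0

0


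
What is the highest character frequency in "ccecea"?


Input: ccecea
Character counts:
  'a': 1
  'c': 3
  'e': 2
Maximum frequency: 3

3


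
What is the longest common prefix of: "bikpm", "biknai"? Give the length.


Words: bikpm, biknai
  Position 0: all 'b' => match
  Position 1: all 'i' => match
  Position 2: all 'k' => match
  Position 3: ('p', 'n') => mismatch, stop
LCP = "bik" (length 3)

3


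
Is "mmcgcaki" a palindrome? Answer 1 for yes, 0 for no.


Input: mmcgcaki
Reversed: ikacgcmm
  Compare pos 0 ('m') with pos 7 ('i'): MISMATCH
  Compare pos 1 ('m') with pos 6 ('k'): MISMATCH
  Compare pos 2 ('c') with pos 5 ('a'): MISMATCH
  Compare pos 3 ('g') with pos 4 ('c'): MISMATCH
Result: not a palindrome

0


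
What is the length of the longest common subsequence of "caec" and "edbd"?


LCS of "caec" and "edbd"
DP table:
           e    d    b    d
      0    0    0    0    0
  c   0    0    0    0    0
  a   0    0    0    0    0
  e   0    1    1    1    1
  c   0    1    1    1    1
LCS length = dp[4][4] = 1

1


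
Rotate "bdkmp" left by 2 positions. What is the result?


Input: "bdkmp", rotate left by 2
First 2 characters: "bd"
Remaining characters: "kmp"
Concatenate remaining + first: "kmp" + "bd" = "kmpbd"

kmpbd


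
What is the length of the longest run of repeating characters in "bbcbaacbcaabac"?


Input: "bbcbaacbcaabac"
Scanning for longest run:
  Position 1 ('b'): continues run of 'b', length=2
  Position 2 ('c'): new char, reset run to 1
  Position 3 ('b'): new char, reset run to 1
  Position 4 ('a'): new char, reset run to 1
  Position 5 ('a'): continues run of 'a', length=2
  Position 6 ('c'): new char, reset run to 1
  Position 7 ('b'): new char, reset run to 1
  Position 8 ('c'): new char, reset run to 1
  Position 9 ('a'): new char, reset run to 1
  Position 10 ('a'): continues run of 'a', length=2
  Position 11 ('b'): new char, reset run to 1
  Position 12 ('a'): new char, reset run to 1
  Position 13 ('c'): new char, reset run to 1
Longest run: 'b' with length 2

2


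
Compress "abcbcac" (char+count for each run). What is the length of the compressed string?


Input: abcbcac
Runs:
  'a' x 1 => "a1"
  'b' x 1 => "b1"
  'c' x 1 => "c1"
  'b' x 1 => "b1"
  'c' x 1 => "c1"
  'a' x 1 => "a1"
  'c' x 1 => "c1"
Compressed: "a1b1c1b1c1a1c1"
Compressed length: 14

14


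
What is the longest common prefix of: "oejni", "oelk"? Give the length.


Words: oejni, oelk
  Position 0: all 'o' => match
  Position 1: all 'e' => match
  Position 2: ('j', 'l') => mismatch, stop
LCP = "oe" (length 2)

2


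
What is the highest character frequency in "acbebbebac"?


Input: acbebbebac
Character counts:
  'a': 2
  'b': 4
  'c': 2
  'e': 2
Maximum frequency: 4

4


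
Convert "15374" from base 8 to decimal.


Input: "15374" in base 8
Positional expansion:
  Digit '1' (value 1) x 8^4 = 4096
  Digit '5' (value 5) x 8^3 = 2560
  Digit '3' (value 3) x 8^2 = 192
  Digit '7' (value 7) x 8^1 = 56
  Digit '4' (value 4) x 8^0 = 4
Sum = 6908

6908


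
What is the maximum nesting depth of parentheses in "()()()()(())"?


Input: "()()()()(())"
Tracking depth:
  Position 0 '(': depth becomes 1
  Position 1 ')': depth becomes 0
  Position 2 '(': depth becomes 1
  Position 3 ')': depth becomes 0
  Position 4 '(': depth becomes 1
  Position 5 ')': depth becomes 0
  Position 6 '(': depth becomes 1
  Position 7 ')': depth becomes 0
  Position 8 '(': depth becomes 1
  Position 9 '(': depth becomes 2
  Position 10 ')': depth becomes 1
  Position 11 ')': depth becomes 0
Maximum depth reached: 2

2


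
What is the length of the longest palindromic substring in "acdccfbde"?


Input: "acdccfbde"
Checking substrings for palindromes:
  [1:4] "cdc" (len 3) => palindrome
  [3:5] "cc" (len 2) => palindrome
Longest palindromic substring: "cdc" with length 3

3


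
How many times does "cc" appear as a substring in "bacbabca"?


Searching for "cc" in "bacbabca"
Scanning each position:
  Position 0: "ba" => no
  Position 1: "ac" => no
  Position 2: "cb" => no
  Position 3: "ba" => no
  Position 4: "ab" => no
  Position 5: "bc" => no
  Position 6: "ca" => no
Total occurrences: 0

0


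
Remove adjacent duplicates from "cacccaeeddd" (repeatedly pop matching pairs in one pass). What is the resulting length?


Input: cacccaeeddd
Stack-based adjacent duplicate removal:
  Read 'c': push. Stack: c
  Read 'a': push. Stack: ca
  Read 'c': push. Stack: cac
  Read 'c': matches stack top 'c' => pop. Stack: ca
  Read 'c': push. Stack: cac
  Read 'a': push. Stack: caca
  Read 'e': push. Stack: cacae
  Read 'e': matches stack top 'e' => pop. Stack: caca
  Read 'd': push. Stack: cacad
  Read 'd': matches stack top 'd' => pop. Stack: caca
  Read 'd': push. Stack: cacad
Final stack: "cacad" (length 5)

5


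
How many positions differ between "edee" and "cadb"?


Comparing "edee" and "cadb" position by position:
  Position 0: 'e' vs 'c' => DIFFER
  Position 1: 'd' vs 'a' => DIFFER
  Position 2: 'e' vs 'd' => DIFFER
  Position 3: 'e' vs 'b' => DIFFER
Positions that differ: 4

4


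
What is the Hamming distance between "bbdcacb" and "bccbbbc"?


Comparing "bbdcacb" and "bccbbbc" position by position:
  Position 0: 'b' vs 'b' => same
  Position 1: 'b' vs 'c' => differ
  Position 2: 'd' vs 'c' => differ
  Position 3: 'c' vs 'b' => differ
  Position 4: 'a' vs 'b' => differ
  Position 5: 'c' vs 'b' => differ
  Position 6: 'b' vs 'c' => differ
Total differences (Hamming distance): 6

6


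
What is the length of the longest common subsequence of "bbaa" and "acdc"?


LCS of "bbaa" and "acdc"
DP table:
           a    c    d    c
      0    0    0    0    0
  b   0    0    0    0    0
  b   0    0    0    0    0
  a   0    1    1    1    1
  a   0    1    1    1    1
LCS length = dp[4][4] = 1

1


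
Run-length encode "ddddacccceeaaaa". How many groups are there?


Input: ddddacccceeaaaa
Scanning for consecutive runs:
  Group 1: 'd' x 4 (positions 0-3)
  Group 2: 'a' x 1 (positions 4-4)
  Group 3: 'c' x 4 (positions 5-8)
  Group 4: 'e' x 2 (positions 9-10)
  Group 5: 'a' x 4 (positions 11-14)
Total groups: 5

5


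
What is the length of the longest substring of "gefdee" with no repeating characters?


Input: "gefdee"
Sliding window (track last position of each char):
  Position 0 ('g'): window [0,0] length 1 -- new best
  Position 1 ('e'): window [0,1] length 2 -- new best
  Position 2 ('f'): window [0,2] length 3 -- new best
  Position 3 ('d'): window [0,3] length 4 -- new best
  Position 4 ('e'): repeat (last at 1), move window start to 2
  Position 4 ('e'): window [2,4] length 3
  Position 5 ('e'): repeat (last at 4), move window start to 5
  Position 5 ('e'): window [5,5] length 1
Longest substring with no repeats: "gefd" with length 4

4


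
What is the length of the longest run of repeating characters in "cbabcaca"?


Input: "cbabcaca"
Scanning for longest run:
  Position 1 ('b'): new char, reset run to 1
  Position 2 ('a'): new char, reset run to 1
  Position 3 ('b'): new char, reset run to 1
  Position 4 ('c'): new char, reset run to 1
  Position 5 ('a'): new char, reset run to 1
  Position 6 ('c'): new char, reset run to 1
  Position 7 ('a'): new char, reset run to 1
Longest run: 'c' with length 1

1


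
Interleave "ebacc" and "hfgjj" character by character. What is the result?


Interleaving "ebacc" and "hfgjj":
  Position 0: 'e' from first, 'h' from second => "eh"
  Position 1: 'b' from first, 'f' from second => "bf"
  Position 2: 'a' from first, 'g' from second => "ag"
  Position 3: 'c' from first, 'j' from second => "cj"
  Position 4: 'c' from first, 'j' from second => "cj"
Result: ehbfagcjcj

ehbfagcjcj


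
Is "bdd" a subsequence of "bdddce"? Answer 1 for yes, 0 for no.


Check if "bdd" is a subsequence of "bdddce"
Greedy scan:
  Position 0 ('b'): matches sub[0] = 'b'
  Position 1 ('d'): matches sub[1] = 'd'
  Position 2 ('d'): matches sub[2] = 'd'
  Position 3 ('d'): no match needed
  Position 4 ('c'): no match needed
  Position 5 ('e'): no match needed
All 3 characters matched => is a subsequence

1


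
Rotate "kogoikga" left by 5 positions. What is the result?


Input: "kogoikga", rotate left by 5
First 5 characters: "kogoi"
Remaining characters: "kga"
Concatenate remaining + first: "kga" + "kogoi" = "kgakogoi"

kgakogoi


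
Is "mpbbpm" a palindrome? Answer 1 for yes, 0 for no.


Input: mpbbpm
Reversed: mpbbpm
  Compare pos 0 ('m') with pos 5 ('m'): match
  Compare pos 1 ('p') with pos 4 ('p'): match
  Compare pos 2 ('b') with pos 3 ('b'): match
Result: palindrome

1


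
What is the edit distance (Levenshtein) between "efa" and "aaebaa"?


Computing edit distance: "efa" -> "aaebaa"
DP table:
           a    a    e    b    a    a
      0    1    2    3    4    5    6
  e   1    1    2    2    3    4    5
  f   2    2    2    3    3    4    5
  a   3    2    2    3    4    3    4
Edit distance = dp[3][6] = 4

4


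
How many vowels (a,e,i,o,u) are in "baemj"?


Input: baemj
Checking each character:
  'b' at position 0: consonant
  'a' at position 1: vowel (running total: 1)
  'e' at position 2: vowel (running total: 2)
  'm' at position 3: consonant
  'j' at position 4: consonant
Total vowels: 2

2


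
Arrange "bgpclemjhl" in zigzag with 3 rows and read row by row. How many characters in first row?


Zigzag "bgpclemjhl" into 3 rows:
Placing characters:
  'b' => row 0
  'g' => row 1
  'p' => row 2
  'c' => row 1
  'l' => row 0
  'e' => row 1
  'm' => row 2
  'j' => row 1
  'h' => row 0
  'l' => row 1
Rows:
  Row 0: "blh"
  Row 1: "gcejl"
  Row 2: "pm"
First row length: 3

3


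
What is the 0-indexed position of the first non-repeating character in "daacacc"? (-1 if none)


Input: daacacc
Character frequencies:
  'a': 3
  'c': 3
  'd': 1
Scanning left to right for freq == 1:
  Position 0 ('d'): unique! => answer = 0

0


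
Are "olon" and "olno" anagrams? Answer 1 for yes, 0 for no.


Strings: "olon", "olno"
Sorted first:  lnoo
Sorted second: lnoo
Sorted forms match => anagrams

1


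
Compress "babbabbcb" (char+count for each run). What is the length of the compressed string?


Input: babbabbcb
Runs:
  'b' x 1 => "b1"
  'a' x 1 => "a1"
  'b' x 2 => "b2"
  'a' x 1 => "a1"
  'b' x 2 => "b2"
  'c' x 1 => "c1"
  'b' x 1 => "b1"
Compressed: "b1a1b2a1b2c1b1"
Compressed length: 14

14


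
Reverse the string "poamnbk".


Input: poamnbk
Reading characters right to left:
  Position 6: 'k'
  Position 5: 'b'
  Position 4: 'n'
  Position 3: 'm'
  Position 2: 'a'
  Position 1: 'o'
  Position 0: 'p'
Reversed: kbnmaop

kbnmaop


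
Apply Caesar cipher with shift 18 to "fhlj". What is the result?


Caesar cipher: shift "fhlj" by 18
  'f' (pos 5) + 18 = pos 23 = 'x'
  'h' (pos 7) + 18 = pos 25 = 'z'
  'l' (pos 11) + 18 = pos 3 = 'd'
  'j' (pos 9) + 18 = pos 1 = 'b'
Result: xzdb

xzdb


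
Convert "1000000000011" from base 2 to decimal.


Input: "1000000000011" in base 2
Positional expansion:
  Digit '1' (value 1) x 2^12 = 4096
  Digit '0' (value 0) x 2^11 = 0
  Digit '0' (value 0) x 2^10 = 0
  Digit '0' (value 0) x 2^9 = 0
  Digit '0' (value 0) x 2^8 = 0
  Digit '0' (value 0) x 2^7 = 0
  Digit '0' (value 0) x 2^6 = 0
  Digit '0' (value 0) x 2^5 = 0
  Digit '0' (value 0) x 2^4 = 0
  Digit '0' (value 0) x 2^3 = 0
  Digit '0' (value 0) x 2^2 = 0
  Digit '1' (value 1) x 2^1 = 2
  Digit '1' (value 1) x 2^0 = 1
Sum = 4099

4099


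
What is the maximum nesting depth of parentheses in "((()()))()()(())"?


Input: "((()()))()()(())"
Tracking depth:
  Position 0 '(': depth becomes 1
  Position 1 '(': depth becomes 2
  Position 2 '(': depth becomes 3
  Position 3 ')': depth becomes 2
  Position 4 '(': depth becomes 3
  Position 5 ')': depth becomes 2
  Position 6 ')': depth becomes 1
  Position 7 ')': depth becomes 0
  Position 8 '(': depth becomes 1
  Position 9 ')': depth becomes 0
  Position 10 '(': depth becomes 1
  Position 11 ')': depth becomes 0
  Position 12 '(': depth becomes 1
  Position 13 '(': depth becomes 2
  Position 14 ')': depth becomes 1
  Position 15 ')': depth becomes 0
Maximum depth reached: 3

3


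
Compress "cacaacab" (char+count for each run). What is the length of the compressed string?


Input: cacaacab
Runs:
  'c' x 1 => "c1"
  'a' x 1 => "a1"
  'c' x 1 => "c1"
  'a' x 2 => "a2"
  'c' x 1 => "c1"
  'a' x 1 => "a1"
  'b' x 1 => "b1"
Compressed: "c1a1c1a2c1a1b1"
Compressed length: 14

14


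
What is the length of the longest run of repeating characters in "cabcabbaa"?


Input: "cabcabbaa"
Scanning for longest run:
  Position 1 ('a'): new char, reset run to 1
  Position 2 ('b'): new char, reset run to 1
  Position 3 ('c'): new char, reset run to 1
  Position 4 ('a'): new char, reset run to 1
  Position 5 ('b'): new char, reset run to 1
  Position 6 ('b'): continues run of 'b', length=2
  Position 7 ('a'): new char, reset run to 1
  Position 8 ('a'): continues run of 'a', length=2
Longest run: 'b' with length 2

2


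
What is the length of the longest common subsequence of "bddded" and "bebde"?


LCS of "bddded" and "bebde"
DP table:
           b    e    b    d    e
      0    0    0    0    0    0
  b   0    1    1    1    1    1
  d   0    1    1    1    2    2
  d   0    1    1    1    2    2
  d   0    1    1    1    2    2
  e   0    1    2    2    2    3
  d   0    1    2    2    3    3
LCS length = dp[6][5] = 3

3


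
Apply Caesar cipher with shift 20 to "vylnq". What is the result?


Caesar cipher: shift "vylnq" by 20
  'v' (pos 21) + 20 = pos 15 = 'p'
  'y' (pos 24) + 20 = pos 18 = 's'
  'l' (pos 11) + 20 = pos 5 = 'f'
  'n' (pos 13) + 20 = pos 7 = 'h'
  'q' (pos 16) + 20 = pos 10 = 'k'
Result: psfhk

psfhk


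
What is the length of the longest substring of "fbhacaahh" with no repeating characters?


Input: "fbhacaahh"
Sliding window (track last position of each char):
  Position 0 ('f'): window [0,0] length 1 -- new best
  Position 1 ('b'): window [0,1] length 2 -- new best
  Position 2 ('h'): window [0,2] length 3 -- new best
  Position 3 ('a'): window [0,3] length 4 -- new best
  Position 4 ('c'): window [0,4] length 5 -- new best
  Position 5 ('a'): repeat (last at 3), move window start to 4
  Position 5 ('a'): window [4,5] length 2
  Position 6 ('a'): repeat (last at 5), move window start to 6
  Position 6 ('a'): window [6,6] length 1
  Position 7 ('h'): window [6,7] length 2
  Position 8 ('h'): repeat (last at 7), move window start to 8
  Position 8 ('h'): window [8,8] length 1
Longest substring with no repeats: "fbhac" with length 5

5


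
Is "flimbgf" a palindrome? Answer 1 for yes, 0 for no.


Input: flimbgf
Reversed: fgbmilf
  Compare pos 0 ('f') with pos 6 ('f'): match
  Compare pos 1 ('l') with pos 5 ('g'): MISMATCH
  Compare pos 2 ('i') with pos 4 ('b'): MISMATCH
Result: not a palindrome

0


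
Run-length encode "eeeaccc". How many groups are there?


Input: eeeaccc
Scanning for consecutive runs:
  Group 1: 'e' x 3 (positions 0-2)
  Group 2: 'a' x 1 (positions 3-3)
  Group 3: 'c' x 3 (positions 4-6)
Total groups: 3

3


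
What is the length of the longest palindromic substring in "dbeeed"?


Input: "dbeeed"
Checking substrings for palindromes:
  [2:5] "eee" (len 3) => palindrome
  [2:4] "ee" (len 2) => palindrome
  [3:5] "ee" (len 2) => palindrome
Longest palindromic substring: "eee" with length 3

3


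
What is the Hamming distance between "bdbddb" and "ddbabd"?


Comparing "bdbddb" and "ddbabd" position by position:
  Position 0: 'b' vs 'd' => differ
  Position 1: 'd' vs 'd' => same
  Position 2: 'b' vs 'b' => same
  Position 3: 'd' vs 'a' => differ
  Position 4: 'd' vs 'b' => differ
  Position 5: 'b' vs 'd' => differ
Total differences (Hamming distance): 4

4


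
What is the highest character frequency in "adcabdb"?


Input: adcabdb
Character counts:
  'a': 2
  'b': 2
  'c': 1
  'd': 2
Maximum frequency: 2

2


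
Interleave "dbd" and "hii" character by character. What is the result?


Interleaving "dbd" and "hii":
  Position 0: 'd' from first, 'h' from second => "dh"
  Position 1: 'b' from first, 'i' from second => "bi"
  Position 2: 'd' from first, 'i' from second => "di"
Result: dhbidi

dhbidi


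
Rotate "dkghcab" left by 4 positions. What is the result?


Input: "dkghcab", rotate left by 4
First 4 characters: "dkgh"
Remaining characters: "cab"
Concatenate remaining + first: "cab" + "dkgh" = "cabdkgh"

cabdkgh


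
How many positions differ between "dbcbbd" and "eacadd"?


Comparing "dbcbbd" and "eacadd" position by position:
  Position 0: 'd' vs 'e' => DIFFER
  Position 1: 'b' vs 'a' => DIFFER
  Position 2: 'c' vs 'c' => same
  Position 3: 'b' vs 'a' => DIFFER
  Position 4: 'b' vs 'd' => DIFFER
  Position 5: 'd' vs 'd' => same
Positions that differ: 4

4


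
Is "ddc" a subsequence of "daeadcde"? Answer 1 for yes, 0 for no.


Check if "ddc" is a subsequence of "daeadcde"
Greedy scan:
  Position 0 ('d'): matches sub[0] = 'd'
  Position 1 ('a'): no match needed
  Position 2 ('e'): no match needed
  Position 3 ('a'): no match needed
  Position 4 ('d'): matches sub[1] = 'd'
  Position 5 ('c'): matches sub[2] = 'c'
  Position 6 ('d'): no match needed
  Position 7 ('e'): no match needed
All 3 characters matched => is a subsequence

1


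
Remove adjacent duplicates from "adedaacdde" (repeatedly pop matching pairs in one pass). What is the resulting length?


Input: adedaacdde
Stack-based adjacent duplicate removal:
  Read 'a': push. Stack: a
  Read 'd': push. Stack: ad
  Read 'e': push. Stack: ade
  Read 'd': push. Stack: aded
  Read 'a': push. Stack: adeda
  Read 'a': matches stack top 'a' => pop. Stack: aded
  Read 'c': push. Stack: adedc
  Read 'd': push. Stack: adedcd
  Read 'd': matches stack top 'd' => pop. Stack: adedc
  Read 'e': push. Stack: adedce
Final stack: "adedce" (length 6)

6


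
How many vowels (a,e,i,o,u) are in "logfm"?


Input: logfm
Checking each character:
  'l' at position 0: consonant
  'o' at position 1: vowel (running total: 1)
  'g' at position 2: consonant
  'f' at position 3: consonant
  'm' at position 4: consonant
Total vowels: 1

1


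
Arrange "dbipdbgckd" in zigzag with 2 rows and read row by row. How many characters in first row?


Zigzag "dbipdbgckd" into 2 rows:
Placing characters:
  'd' => row 0
  'b' => row 1
  'i' => row 0
  'p' => row 1
  'd' => row 0
  'b' => row 1
  'g' => row 0
  'c' => row 1
  'k' => row 0
  'd' => row 1
Rows:
  Row 0: "didgk"
  Row 1: "bpbcd"
First row length: 5

5


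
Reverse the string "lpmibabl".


Input: lpmibabl
Reading characters right to left:
  Position 7: 'l'
  Position 6: 'b'
  Position 5: 'a'
  Position 4: 'b'
  Position 3: 'i'
  Position 2: 'm'
  Position 1: 'p'
  Position 0: 'l'
Reversed: lbabimpl

lbabimpl


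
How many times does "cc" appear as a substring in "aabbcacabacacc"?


Searching for "cc" in "aabbcacabacacc"
Scanning each position:
  Position 0: "aa" => no
  Position 1: "ab" => no
  Position 2: "bb" => no
  Position 3: "bc" => no
  Position 4: "ca" => no
  Position 5: "ac" => no
  Position 6: "ca" => no
  Position 7: "ab" => no
  Position 8: "ba" => no
  Position 9: "ac" => no
  Position 10: "ca" => no
  Position 11: "ac" => no
  Position 12: "cc" => MATCH
Total occurrences: 1

1


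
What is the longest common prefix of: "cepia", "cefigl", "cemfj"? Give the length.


Words: cepia, cefigl, cemfj
  Position 0: all 'c' => match
  Position 1: all 'e' => match
  Position 2: ('p', 'f', 'm') => mismatch, stop
LCP = "ce" (length 2)

2


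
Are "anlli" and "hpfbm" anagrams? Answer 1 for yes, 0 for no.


Strings: "anlli", "hpfbm"
Sorted first:  ailln
Sorted second: bfhmp
Differ at position 0: 'a' vs 'b' => not anagrams

0


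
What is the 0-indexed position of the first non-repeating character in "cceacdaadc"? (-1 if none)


Input: cceacdaadc
Character frequencies:
  'a': 3
  'c': 4
  'd': 2
  'e': 1
Scanning left to right for freq == 1:
  Position 0 ('c'): freq=4, skip
  Position 1 ('c'): freq=4, skip
  Position 2 ('e'): unique! => answer = 2

2


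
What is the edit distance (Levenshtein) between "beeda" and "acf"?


Computing edit distance: "beeda" -> "acf"
DP table:
           a    c    f
      0    1    2    3
  b   1    1    2    3
  e   2    2    2    3
  e   3    3    3    3
  d   4    4    4    4
  a   5    4    5    5
Edit distance = dp[5][3] = 5

5


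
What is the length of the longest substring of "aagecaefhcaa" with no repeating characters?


Input: "aagecaefhcaa"
Sliding window (track last position of each char):
  Position 0 ('a'): window [0,0] length 1 -- new best
  Position 1 ('a'): repeat (last at 0), move window start to 1
  Position 1 ('a'): window [1,1] length 1
  Position 2 ('g'): window [1,2] length 2 -- new best
  Position 3 ('e'): window [1,3] length 3 -- new best
  Position 4 ('c'): window [1,4] length 4 -- new best
  Position 5 ('a'): repeat (last at 1), move window start to 2
  Position 5 ('a'): window [2,5] length 4
  Position 6 ('e'): repeat (last at 3), move window start to 4
  Position 6 ('e'): window [4,6] length 3
  Position 7 ('f'): window [4,7] length 4
  Position 8 ('h'): window [4,8] length 5 -- new best
  Position 9 ('c'): repeat (last at 4), move window start to 5
  Position 9 ('c'): window [5,9] length 5
  Position 10 ('a'): repeat (last at 5), move window start to 6
  Position 10 ('a'): window [6,10] length 5
  Position 11 ('a'): repeat (last at 10), move window start to 11
  Position 11 ('a'): window [11,11] length 1
Longest substring with no repeats: "caefh" with length 5

5


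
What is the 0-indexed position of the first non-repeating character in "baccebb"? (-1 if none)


Input: baccebb
Character frequencies:
  'a': 1
  'b': 3
  'c': 2
  'e': 1
Scanning left to right for freq == 1:
  Position 0 ('b'): freq=3, skip
  Position 1 ('a'): unique! => answer = 1

1


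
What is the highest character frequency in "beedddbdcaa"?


Input: beedddbdcaa
Character counts:
  'a': 2
  'b': 2
  'c': 1
  'd': 4
  'e': 2
Maximum frequency: 4

4


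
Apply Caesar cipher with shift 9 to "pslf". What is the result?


Caesar cipher: shift "pslf" by 9
  'p' (pos 15) + 9 = pos 24 = 'y'
  's' (pos 18) + 9 = pos 1 = 'b'
  'l' (pos 11) + 9 = pos 20 = 'u'
  'f' (pos 5) + 9 = pos 14 = 'o'
Result: ybuo

ybuo


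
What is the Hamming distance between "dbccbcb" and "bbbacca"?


Comparing "dbccbcb" and "bbbacca" position by position:
  Position 0: 'd' vs 'b' => differ
  Position 1: 'b' vs 'b' => same
  Position 2: 'c' vs 'b' => differ
  Position 3: 'c' vs 'a' => differ
  Position 4: 'b' vs 'c' => differ
  Position 5: 'c' vs 'c' => same
  Position 6: 'b' vs 'a' => differ
Total differences (Hamming distance): 5

5


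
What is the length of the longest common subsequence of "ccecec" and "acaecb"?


LCS of "ccecec" and "acaecb"
DP table:
           a    c    a    e    c    b
      0    0    0    0    0    0    0
  c   0    0    1    1    1    1    1
  c   0    0    1    1    1    2    2
  e   0    0    1    1    2    2    2
  c   0    0    1    1    2    3    3
  e   0    0    1    1    2    3    3
  c   0    0    1    1    2    3    3
LCS length = dp[6][6] = 3

3


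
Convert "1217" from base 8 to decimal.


Input: "1217" in base 8
Positional expansion:
  Digit '1' (value 1) x 8^3 = 512
  Digit '2' (value 2) x 8^2 = 128
  Digit '1' (value 1) x 8^1 = 8
  Digit '7' (value 7) x 8^0 = 7
Sum = 655

655


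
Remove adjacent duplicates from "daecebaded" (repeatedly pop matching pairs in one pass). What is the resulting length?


Input: daecebaded
Stack-based adjacent duplicate removal:
  Read 'd': push. Stack: d
  Read 'a': push. Stack: da
  Read 'e': push. Stack: dae
  Read 'c': push. Stack: daec
  Read 'e': push. Stack: daece
  Read 'b': push. Stack: daeceb
  Read 'a': push. Stack: daeceba
  Read 'd': push. Stack: daecebad
  Read 'e': push. Stack: daecebade
  Read 'd': push. Stack: daecebaded
Final stack: "daecebaded" (length 10)

10


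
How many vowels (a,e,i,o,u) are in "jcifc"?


Input: jcifc
Checking each character:
  'j' at position 0: consonant
  'c' at position 1: consonant
  'i' at position 2: vowel (running total: 1)
  'f' at position 3: consonant
  'c' at position 4: consonant
Total vowels: 1

1


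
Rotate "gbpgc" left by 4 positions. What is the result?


Input: "gbpgc", rotate left by 4
First 4 characters: "gbpg"
Remaining characters: "c"
Concatenate remaining + first: "c" + "gbpg" = "cgbpg"

cgbpg


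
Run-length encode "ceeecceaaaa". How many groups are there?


Input: ceeecceaaaa
Scanning for consecutive runs:
  Group 1: 'c' x 1 (positions 0-0)
  Group 2: 'e' x 3 (positions 1-3)
  Group 3: 'c' x 2 (positions 4-5)
  Group 4: 'e' x 1 (positions 6-6)
  Group 5: 'a' x 4 (positions 7-10)
Total groups: 5

5


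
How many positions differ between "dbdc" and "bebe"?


Comparing "dbdc" and "bebe" position by position:
  Position 0: 'd' vs 'b' => DIFFER
  Position 1: 'b' vs 'e' => DIFFER
  Position 2: 'd' vs 'b' => DIFFER
  Position 3: 'c' vs 'e' => DIFFER
Positions that differ: 4

4


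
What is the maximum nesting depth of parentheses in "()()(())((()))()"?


Input: "()()(())((()))()"
Tracking depth:
  Position 0 '(': depth becomes 1
  Position 1 ')': depth becomes 0
  Position 2 '(': depth becomes 1
  Position 3 ')': depth becomes 0
  Position 4 '(': depth becomes 1
  Position 5 '(': depth becomes 2
  Position 6 ')': depth becomes 1
  Position 7 ')': depth becomes 0
  Position 8 '(': depth becomes 1
  Position 9 '(': depth becomes 2
  Position 10 '(': depth becomes 3
  Position 11 ')': depth becomes 2
  Position 12 ')': depth becomes 1
  Position 13 ')': depth becomes 0
  Position 14 '(': depth becomes 1
  Position 15 ')': depth becomes 0
Maximum depth reached: 3

3


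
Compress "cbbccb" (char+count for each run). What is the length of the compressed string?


Input: cbbccb
Runs:
  'c' x 1 => "c1"
  'b' x 2 => "b2"
  'c' x 2 => "c2"
  'b' x 1 => "b1"
Compressed: "c1b2c2b1"
Compressed length: 8

8


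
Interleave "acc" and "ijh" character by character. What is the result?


Interleaving "acc" and "ijh":
  Position 0: 'a' from first, 'i' from second => "ai"
  Position 1: 'c' from first, 'j' from second => "cj"
  Position 2: 'c' from first, 'h' from second => "ch"
Result: aicjch

aicjch


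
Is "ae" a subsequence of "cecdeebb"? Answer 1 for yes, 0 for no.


Check if "ae" is a subsequence of "cecdeebb"
Greedy scan:
  Position 0 ('c'): no match needed
  Position 1 ('e'): no match needed
  Position 2 ('c'): no match needed
  Position 3 ('d'): no match needed
  Position 4 ('e'): no match needed
  Position 5 ('e'): no match needed
  Position 6 ('b'): no match needed
  Position 7 ('b'): no match needed
Only matched 0/2 characters => not a subsequence

0


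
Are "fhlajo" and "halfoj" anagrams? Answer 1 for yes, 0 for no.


Strings: "fhlajo", "halfoj"
Sorted first:  afhjlo
Sorted second: afhjlo
Sorted forms match => anagrams

1


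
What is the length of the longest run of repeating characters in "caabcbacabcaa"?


Input: "caabcbacabcaa"
Scanning for longest run:
  Position 1 ('a'): new char, reset run to 1
  Position 2 ('a'): continues run of 'a', length=2
  Position 3 ('b'): new char, reset run to 1
  Position 4 ('c'): new char, reset run to 1
  Position 5 ('b'): new char, reset run to 1
  Position 6 ('a'): new char, reset run to 1
  Position 7 ('c'): new char, reset run to 1
  Position 8 ('a'): new char, reset run to 1
  Position 9 ('b'): new char, reset run to 1
  Position 10 ('c'): new char, reset run to 1
  Position 11 ('a'): new char, reset run to 1
  Position 12 ('a'): continues run of 'a', length=2
Longest run: 'a' with length 2

2


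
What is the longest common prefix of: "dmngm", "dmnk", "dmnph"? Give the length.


Words: dmngm, dmnk, dmnph
  Position 0: all 'd' => match
  Position 1: all 'm' => match
  Position 2: all 'n' => match
  Position 3: ('g', 'k', 'p') => mismatch, stop
LCP = "dmn" (length 3)

3


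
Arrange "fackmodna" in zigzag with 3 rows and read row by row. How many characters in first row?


Zigzag "fackmodna" into 3 rows:
Placing characters:
  'f' => row 0
  'a' => row 1
  'c' => row 2
  'k' => row 1
  'm' => row 0
  'o' => row 1
  'd' => row 2
  'n' => row 1
  'a' => row 0
Rows:
  Row 0: "fma"
  Row 1: "akon"
  Row 2: "cd"
First row length: 3

3


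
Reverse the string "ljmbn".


Input: ljmbn
Reading characters right to left:
  Position 4: 'n'
  Position 3: 'b'
  Position 2: 'm'
  Position 1: 'j'
  Position 0: 'l'
Reversed: nbmjl

nbmjl


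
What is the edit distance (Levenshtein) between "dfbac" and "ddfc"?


Computing edit distance: "dfbac" -> "ddfc"
DP table:
           d    d    f    c
      0    1    2    3    4
  d   1    0    1    2    3
  f   2    1    1    1    2
  b   3    2    2    2    2
  a   4    3    3    3    3
  c   5    4    4    4    3
Edit distance = dp[5][4] = 3

3


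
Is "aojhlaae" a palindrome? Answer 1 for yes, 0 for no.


Input: aojhlaae
Reversed: eaalhjoa
  Compare pos 0 ('a') with pos 7 ('e'): MISMATCH
  Compare pos 1 ('o') with pos 6 ('a'): MISMATCH
  Compare pos 2 ('j') with pos 5 ('a'): MISMATCH
  Compare pos 3 ('h') with pos 4 ('l'): MISMATCH
Result: not a palindrome

0


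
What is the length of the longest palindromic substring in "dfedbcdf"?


Input: "dfedbcdf"
Checking substrings for palindromes:
  No multi-char palindromic substrings found
Longest palindromic substring: "d" with length 1

1


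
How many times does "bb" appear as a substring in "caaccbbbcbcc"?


Searching for "bb" in "caaccbbbcbcc"
Scanning each position:
  Position 0: "ca" => no
  Position 1: "aa" => no
  Position 2: "ac" => no
  Position 3: "cc" => no
  Position 4: "cb" => no
  Position 5: "bb" => MATCH
  Position 6: "bb" => MATCH
  Position 7: "bc" => no
  Position 8: "cb" => no
  Position 9: "bc" => no
  Position 10: "cc" => no
Total occurrences: 2

2


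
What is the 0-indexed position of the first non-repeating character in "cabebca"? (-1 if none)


Input: cabebca
Character frequencies:
  'a': 2
  'b': 2
  'c': 2
  'e': 1
Scanning left to right for freq == 1:
  Position 0 ('c'): freq=2, skip
  Position 1 ('a'): freq=2, skip
  Position 2 ('b'): freq=2, skip
  Position 3 ('e'): unique! => answer = 3

3


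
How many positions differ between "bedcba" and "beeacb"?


Comparing "bedcba" and "beeacb" position by position:
  Position 0: 'b' vs 'b' => same
  Position 1: 'e' vs 'e' => same
  Position 2: 'd' vs 'e' => DIFFER
  Position 3: 'c' vs 'a' => DIFFER
  Position 4: 'b' vs 'c' => DIFFER
  Position 5: 'a' vs 'b' => DIFFER
Positions that differ: 4

4


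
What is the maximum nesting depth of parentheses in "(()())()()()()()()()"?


Input: "(()())()()()()()()()"
Tracking depth:
  Position 0 '(': depth becomes 1
  Position 1 '(': depth becomes 2
  Position 2 ')': depth becomes 1
  Position 3 '(': depth becomes 2
  Position 4 ')': depth becomes 1
  Position 5 ')': depth becomes 0
  Position 6 '(': depth becomes 1
  Position 7 ')': depth becomes 0
  Position 8 '(': depth becomes 1
  Position 9 ')': depth becomes 0
  Position 10 '(': depth becomes 1
  Position 11 ')': depth becomes 0
  Position 12 '(': depth becomes 1
  Position 13 ')': depth becomes 0
  Position 14 '(': depth becomes 1
  Position 15 ')': depth becomes 0
  Position 16 '(': depth becomes 1
  Position 17 ')': depth becomes 0
  Position 18 '(': depth becomes 1
  Position 19 ')': depth becomes 0
Maximum depth reached: 2

2


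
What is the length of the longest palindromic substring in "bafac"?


Input: "bafac"
Checking substrings for palindromes:
  [1:4] "afa" (len 3) => palindrome
Longest palindromic substring: "afa" with length 3

3


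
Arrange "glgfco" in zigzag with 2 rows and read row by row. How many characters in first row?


Zigzag "glgfco" into 2 rows:
Placing characters:
  'g' => row 0
  'l' => row 1
  'g' => row 0
  'f' => row 1
  'c' => row 0
  'o' => row 1
Rows:
  Row 0: "ggc"
  Row 1: "lfo"
First row length: 3

3


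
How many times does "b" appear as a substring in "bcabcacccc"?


Searching for "b" in "bcabcacccc"
Scanning each position:
  Position 0: "b" => MATCH
  Position 1: "c" => no
  Position 2: "a" => no
  Position 3: "b" => MATCH
  Position 4: "c" => no
  Position 5: "a" => no
  Position 6: "c" => no
  Position 7: "c" => no
  Position 8: "c" => no
  Position 9: "c" => no
Total occurrences: 2

2


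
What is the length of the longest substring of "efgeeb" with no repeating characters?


Input: "efgeeb"
Sliding window (track last position of each char):
  Position 0 ('e'): window [0,0] length 1 -- new best
  Position 1 ('f'): window [0,1] length 2 -- new best
  Position 2 ('g'): window [0,2] length 3 -- new best
  Position 3 ('e'): repeat (last at 0), move window start to 1
  Position 3 ('e'): window [1,3] length 3
  Position 4 ('e'): repeat (last at 3), move window start to 4
  Position 4 ('e'): window [4,4] length 1
  Position 5 ('b'): window [4,5] length 2
Longest substring with no repeats: "efg" with length 3

3


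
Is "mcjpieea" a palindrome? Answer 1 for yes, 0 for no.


Input: mcjpieea
Reversed: aeeipjcm
  Compare pos 0 ('m') with pos 7 ('a'): MISMATCH
  Compare pos 1 ('c') with pos 6 ('e'): MISMATCH
  Compare pos 2 ('j') with pos 5 ('e'): MISMATCH
  Compare pos 3 ('p') with pos 4 ('i'): MISMATCH
Result: not a palindrome

0


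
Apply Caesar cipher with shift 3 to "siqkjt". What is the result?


Caesar cipher: shift "siqkjt" by 3
  's' (pos 18) + 3 = pos 21 = 'v'
  'i' (pos 8) + 3 = pos 11 = 'l'
  'q' (pos 16) + 3 = pos 19 = 't'
  'k' (pos 10) + 3 = pos 13 = 'n'
  'j' (pos 9) + 3 = pos 12 = 'm'
  't' (pos 19) + 3 = pos 22 = 'w'
Result: vltnmw

vltnmw


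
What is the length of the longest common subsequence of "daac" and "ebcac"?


LCS of "daac" and "ebcac"
DP table:
           e    b    c    a    c
      0    0    0    0    0    0
  d   0    0    0    0    0    0
  a   0    0    0    0    1    1
  a   0    0    0    0    1    1
  c   0    0    0    1    1    2
LCS length = dp[4][5] = 2

2
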